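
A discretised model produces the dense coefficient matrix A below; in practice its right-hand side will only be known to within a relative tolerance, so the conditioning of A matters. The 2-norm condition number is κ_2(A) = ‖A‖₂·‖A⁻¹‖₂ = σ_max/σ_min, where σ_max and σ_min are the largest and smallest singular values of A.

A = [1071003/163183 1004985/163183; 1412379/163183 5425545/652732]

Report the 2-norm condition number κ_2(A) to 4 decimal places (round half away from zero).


M = AᵀA = [3141861865650/26628691489 11968293621375/106514765956; 11968293621375/106514765956 45596456150625/426059063824]. tr(M)=113990780025/506610064, det(M)=791015625/506610064
solving λ² − 113990780025/506610064·λ + 791015625/506610064 = 0 gives λ = 225, 3515625/506610064
σ_max=√225=15, σ_min=√(3515625/506610064)=(1875/22508) → κ = 180.0640

180.0640


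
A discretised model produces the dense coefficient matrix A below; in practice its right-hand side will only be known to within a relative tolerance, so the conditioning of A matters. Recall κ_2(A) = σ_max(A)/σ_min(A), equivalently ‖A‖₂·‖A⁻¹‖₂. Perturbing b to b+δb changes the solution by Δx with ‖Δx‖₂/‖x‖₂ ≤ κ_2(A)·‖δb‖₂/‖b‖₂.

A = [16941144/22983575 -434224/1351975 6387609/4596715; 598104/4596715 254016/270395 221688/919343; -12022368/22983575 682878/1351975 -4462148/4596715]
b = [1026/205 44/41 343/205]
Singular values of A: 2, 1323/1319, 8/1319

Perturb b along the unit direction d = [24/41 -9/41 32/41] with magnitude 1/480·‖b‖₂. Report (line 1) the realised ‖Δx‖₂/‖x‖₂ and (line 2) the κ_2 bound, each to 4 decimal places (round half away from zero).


largest singular value 2, smallest 8/1319
κ_2(A) = 2 / (8/1319) = 329.7500
κ_2(A)·‖δb‖/‖b‖ = 0.6870
solve Ax = b  →  x = [-580.9714 1.4942 312.1162]
‖b‖ = 5.3852, ‖x‖ = 659.5047
re-solving with b+δb shifts x by Δx of norm 1.8497
relative error = 0.0028
realised/bound (from unrounded values) ≈ 0.0041

0.0028
0.6870


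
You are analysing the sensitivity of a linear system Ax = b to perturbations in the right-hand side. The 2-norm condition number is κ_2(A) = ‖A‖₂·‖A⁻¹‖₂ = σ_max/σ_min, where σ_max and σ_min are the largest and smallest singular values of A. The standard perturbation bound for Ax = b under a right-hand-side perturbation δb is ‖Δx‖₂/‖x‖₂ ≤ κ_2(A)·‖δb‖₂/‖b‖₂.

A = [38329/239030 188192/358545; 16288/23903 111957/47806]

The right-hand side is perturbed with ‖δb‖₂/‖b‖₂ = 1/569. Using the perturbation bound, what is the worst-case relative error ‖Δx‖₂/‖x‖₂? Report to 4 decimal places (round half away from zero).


0.6148

AᵀA = [16656161/33988900 42825664/25491675; 42825664/25491675 1761985801/305900100]; tr = 38237825/6118002, det = 15625/48944016
eigenvalues of AᵀA: λ = (tr ± √(tr²−4·det))/2 = 25/4, 625/12236004
κ_2(A) = √(λ_max/λ_min) = √((25/4) / (625/12236004)) = 349.8000
bound on ‖Δx‖/‖x‖: κ·ε = 349.8000·1/569 = 0.6148


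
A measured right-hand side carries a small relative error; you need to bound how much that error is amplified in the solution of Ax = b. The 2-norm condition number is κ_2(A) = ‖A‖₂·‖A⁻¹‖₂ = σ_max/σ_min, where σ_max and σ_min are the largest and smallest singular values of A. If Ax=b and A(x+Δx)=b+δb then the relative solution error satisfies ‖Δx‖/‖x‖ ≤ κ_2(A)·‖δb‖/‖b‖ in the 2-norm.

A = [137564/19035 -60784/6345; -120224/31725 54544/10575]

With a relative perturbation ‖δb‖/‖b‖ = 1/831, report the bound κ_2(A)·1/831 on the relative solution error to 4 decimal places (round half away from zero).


0.2291

M = AᵀA = [603180643984/9058280625 -268059735104/3019426875; -268059735104/3019426875 119142797824/1006475625]. tr(M)=67018632976/362331225, det(M)=342102016/362331225
λ_max, λ_min = (67018632976/362331225 ± √4491001349001665618176/131283916610000625)/2 = 4624/25, 73984/14493249
σ_max=√(4624/25)=(68/5), σ_min=√(73984/14493249)=(272/3807) → κ = 190.3500
perturbation bound = 190.3500·1/831 = 0.2291


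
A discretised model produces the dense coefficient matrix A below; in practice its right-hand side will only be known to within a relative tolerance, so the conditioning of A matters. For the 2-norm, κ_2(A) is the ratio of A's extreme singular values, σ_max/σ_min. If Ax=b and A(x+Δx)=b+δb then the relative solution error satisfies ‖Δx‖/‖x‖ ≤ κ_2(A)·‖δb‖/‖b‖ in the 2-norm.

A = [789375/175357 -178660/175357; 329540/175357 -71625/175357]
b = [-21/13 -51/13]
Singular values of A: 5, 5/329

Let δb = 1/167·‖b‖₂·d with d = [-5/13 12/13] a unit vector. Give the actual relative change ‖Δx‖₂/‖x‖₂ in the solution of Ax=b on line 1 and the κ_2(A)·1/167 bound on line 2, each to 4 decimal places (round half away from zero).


from the listed singular values, σ₁ = 5, σ_n = 5/329
κ_2(A) = 5 / (5/329) = 329.0000
perturbation bound = 329.0000·1/167 = 1.9701
solve Ax = b  →  x = [-43.9171 -192.4537]
‖b‖₂ = 4.2426 and ‖x‖₂ = 197.4009
re-solving with b+δb shifts x by Δx of norm 1.6717
relative error = 0.0085
tightness: 0.0085 against a bound of 1.9701 (unrounded ratio ≈ 0.0043)

0.0085
1.9701


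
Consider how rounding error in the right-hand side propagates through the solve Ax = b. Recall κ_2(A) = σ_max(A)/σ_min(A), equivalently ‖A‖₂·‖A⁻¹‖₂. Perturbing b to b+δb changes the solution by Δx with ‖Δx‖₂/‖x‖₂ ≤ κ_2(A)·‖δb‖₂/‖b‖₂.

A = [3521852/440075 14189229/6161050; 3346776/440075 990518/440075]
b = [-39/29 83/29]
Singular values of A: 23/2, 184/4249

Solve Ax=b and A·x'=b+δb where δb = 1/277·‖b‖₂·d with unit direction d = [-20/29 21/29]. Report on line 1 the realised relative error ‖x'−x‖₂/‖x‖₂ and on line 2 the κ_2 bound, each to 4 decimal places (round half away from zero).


0.0038
0.9587

σ_max = 23/2, σ_min = 184/4249
condition number: (23/2) ÷ (184/4249) = 265.5625
bound on ‖Δx‖/‖x‖: κ·ε = 265.5625·1/277 = 0.9587
solve Ax = b  →  x = [-19.3141 66.5304]
2-norm of b is 3.1623; of x, 69.2772
δb = ε·‖b‖·d = [-0.0079 0.0083]; solving A·Δx = δb gives ‖Δx‖ = 0.2636
dividing the unrounded norms, ‖Δx‖/‖x‖ = 0.0038
tightness: 0.0038 against a bound of 0.9587 (unrounded ratio ≈ 0.0040)


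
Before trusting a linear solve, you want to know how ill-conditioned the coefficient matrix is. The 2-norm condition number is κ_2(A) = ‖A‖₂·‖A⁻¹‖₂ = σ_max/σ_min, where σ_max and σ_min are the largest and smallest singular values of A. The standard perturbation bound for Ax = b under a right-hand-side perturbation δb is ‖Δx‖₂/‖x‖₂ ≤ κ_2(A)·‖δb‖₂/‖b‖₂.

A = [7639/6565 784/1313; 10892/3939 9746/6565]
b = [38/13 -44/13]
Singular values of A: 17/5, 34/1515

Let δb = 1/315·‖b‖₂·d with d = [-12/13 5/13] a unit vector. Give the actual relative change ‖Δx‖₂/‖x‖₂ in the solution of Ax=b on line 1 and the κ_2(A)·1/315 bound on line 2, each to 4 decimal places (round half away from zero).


0.0035
0.4810

from the listed singular values, σ₁ = 17/5, σ_n = 34/1515
condition number: (17/5) ÷ (34/1515) = 151.5000
perturbation bound = 151.5000·1/315 = 0.4810
solve Ax = b  →  x = [83.3564 -157.5433]
2-norm of b is 4.4721; of x, 178.2363
δb = ε·‖b‖·d = [-0.0131 0.0055]; solving A·Δx = δb gives ‖Δx‖ = 0.6326
realised ‖Δx‖/‖x‖ = 0.0035
so the bound overstates the realised error by a factor of ≈ 135.5065 (computed from the unrounded values)


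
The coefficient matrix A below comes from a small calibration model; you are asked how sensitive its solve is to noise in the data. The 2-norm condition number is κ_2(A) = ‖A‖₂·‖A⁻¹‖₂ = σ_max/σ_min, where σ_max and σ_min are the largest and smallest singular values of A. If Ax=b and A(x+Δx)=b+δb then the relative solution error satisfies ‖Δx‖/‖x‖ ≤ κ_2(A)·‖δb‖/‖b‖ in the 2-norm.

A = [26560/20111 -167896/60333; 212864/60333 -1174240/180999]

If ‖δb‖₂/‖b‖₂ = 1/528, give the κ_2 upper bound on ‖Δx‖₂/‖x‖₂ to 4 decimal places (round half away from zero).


0.0969

M = AᵀA = [305680384/21538881 -1716492800/64616643; -1716492800/64616643 9660006976/193849929]. tr(M)=42945088/670761, det(M)=1048576/670761
eigenvalues of AᵀA: λ = (tr ± √(tr²−4·det))/2 = 64, 16384/670761
σ_max=√64=8, σ_min=√(16384/670761)=(128/819) → κ = 51.1875
worst-case relative error ≤ 51.1875 × 1/528 = 0.0969


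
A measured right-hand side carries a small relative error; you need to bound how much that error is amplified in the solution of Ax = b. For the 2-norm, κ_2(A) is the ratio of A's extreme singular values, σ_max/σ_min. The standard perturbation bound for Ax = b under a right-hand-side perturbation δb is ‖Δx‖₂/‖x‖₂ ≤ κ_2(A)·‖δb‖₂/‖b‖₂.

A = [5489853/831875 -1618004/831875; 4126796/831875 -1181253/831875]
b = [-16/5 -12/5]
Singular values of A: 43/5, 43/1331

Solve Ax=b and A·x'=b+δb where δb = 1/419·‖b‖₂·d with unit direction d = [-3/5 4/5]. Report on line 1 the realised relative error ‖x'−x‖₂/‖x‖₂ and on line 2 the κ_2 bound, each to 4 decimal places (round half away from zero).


from the listed singular values, σ₁ = 43/5, σ_n = 43/1331
κ_2(A) = (43/5) / (43/1331) = 266.2000
κ_2(A)·‖δb‖/‖b‖ = 0.6353
solve Ax = b  →  x = [-0.4465 0.1302]
2-norm of b is 4.0000; of x, 0.4651
Δx = A⁻¹·δb where δb = 1/419·4.0000·d; ‖Δx‖ = 0.2955
dividing the unrounded norms, ‖Δx‖/‖x‖ = 0.6353
tightness: 0.6353 against a bound of 0.6353; the bound is attained (ratio 1)

0.6353
0.6353


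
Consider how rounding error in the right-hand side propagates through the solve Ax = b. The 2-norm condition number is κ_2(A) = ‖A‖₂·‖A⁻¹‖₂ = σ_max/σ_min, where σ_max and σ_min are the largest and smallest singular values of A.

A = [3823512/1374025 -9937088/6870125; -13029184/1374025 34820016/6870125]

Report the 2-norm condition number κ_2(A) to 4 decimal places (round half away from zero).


AᵀA = [295006207552/3020711521 -786673552896/15103557605; -786673552896/15103557605 2097886771456/75517788025]; tr = 32778691904/261307225, det = 39337984/261307225
char-poly roots: 3136/25 and 12544/10452289
σ_max=√(3136/25)=(56/5), σ_min=√(12544/10452289)=(112/3233) → κ = 323.3000

323.3000


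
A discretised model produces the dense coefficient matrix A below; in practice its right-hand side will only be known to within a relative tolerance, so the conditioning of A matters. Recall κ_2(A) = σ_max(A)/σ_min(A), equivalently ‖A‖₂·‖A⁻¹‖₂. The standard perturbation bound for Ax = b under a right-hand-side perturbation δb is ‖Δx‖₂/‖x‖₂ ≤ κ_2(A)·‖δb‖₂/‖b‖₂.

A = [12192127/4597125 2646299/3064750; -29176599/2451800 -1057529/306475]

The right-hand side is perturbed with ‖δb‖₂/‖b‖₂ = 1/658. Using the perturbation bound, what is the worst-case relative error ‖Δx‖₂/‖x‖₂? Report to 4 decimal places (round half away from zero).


0.2181

AᵀA = [119601489328801/804609000000 1453413754457/33525375000; 1453413754457/33525375000 70695810221/5587562500]; tr = 207650697601/1287374400, det = 260144641/205979904
char-poly roots: 16129/100 and 403225/51494976
κ = σ_max/σ_min = (127/10)/(635/7176) = 143.5200
κ_2(A)·‖δb‖/‖b‖ = 0.2181


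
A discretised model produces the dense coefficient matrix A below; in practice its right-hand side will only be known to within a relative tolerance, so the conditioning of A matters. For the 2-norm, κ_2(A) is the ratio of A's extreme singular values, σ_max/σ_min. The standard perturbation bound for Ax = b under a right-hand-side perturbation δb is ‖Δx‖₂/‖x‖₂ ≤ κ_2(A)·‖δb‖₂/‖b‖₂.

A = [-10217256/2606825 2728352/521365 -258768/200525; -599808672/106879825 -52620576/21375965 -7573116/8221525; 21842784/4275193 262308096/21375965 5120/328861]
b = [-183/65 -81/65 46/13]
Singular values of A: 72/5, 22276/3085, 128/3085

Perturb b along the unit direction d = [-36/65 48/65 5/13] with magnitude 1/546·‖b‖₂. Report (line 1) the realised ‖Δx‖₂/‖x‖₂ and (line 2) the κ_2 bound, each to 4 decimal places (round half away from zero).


from the listed singular values, σ₁ = 72/5, σ_n = 128/3085
κ = σ_max/σ_min = (72/5)/(128/3085) = 347.0625
perturbation bound = 347.0625·1/546 = 0.6356
solve Ax = b  →  x = [-9.3130 4.1061 47.1186]
‖b‖₂ = 4.6904 and ‖x‖₂ = 48.2054
with δb = [-0.0048 0.0063 0.0033], A·Δx = δb → ‖Δx‖ = 0.2070
relative error = 0.0043
realised/bound (from unrounded values) ≈ 0.0068

0.0043
0.6356


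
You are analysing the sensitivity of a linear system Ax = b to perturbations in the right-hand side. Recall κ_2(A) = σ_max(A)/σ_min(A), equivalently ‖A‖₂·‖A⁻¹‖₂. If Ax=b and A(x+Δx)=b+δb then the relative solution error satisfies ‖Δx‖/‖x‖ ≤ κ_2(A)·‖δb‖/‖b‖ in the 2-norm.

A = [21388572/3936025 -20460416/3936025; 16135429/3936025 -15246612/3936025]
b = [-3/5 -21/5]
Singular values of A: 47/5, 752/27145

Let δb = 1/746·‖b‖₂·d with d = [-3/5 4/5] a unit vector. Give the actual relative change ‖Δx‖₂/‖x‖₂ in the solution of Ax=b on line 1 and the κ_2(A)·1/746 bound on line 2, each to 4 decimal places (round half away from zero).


0.0019
0.4548

from the listed singular values, σ₁ = 47/5, σ_n = 752/27145
κ = σ_max/σ_min = (47/5)/(752/27145) = 339.3125
worst-case relative error ≤ 339.3125 × 1/746 = 0.4548
solve Ax = b  →  x = [-74.9147 -78.1977]
2-norm of b is 4.2426; of x, 108.2917
with δb = [-0.0034 0.0045], A·Δx = δb → ‖Δx‖ = 0.2053
dividing the unrounded norms, ‖Δx‖/‖x‖ = 0.0019
tightness: 0.0019 against a bound of 0.4548 (unrounded ratio ≈ 0.0042)


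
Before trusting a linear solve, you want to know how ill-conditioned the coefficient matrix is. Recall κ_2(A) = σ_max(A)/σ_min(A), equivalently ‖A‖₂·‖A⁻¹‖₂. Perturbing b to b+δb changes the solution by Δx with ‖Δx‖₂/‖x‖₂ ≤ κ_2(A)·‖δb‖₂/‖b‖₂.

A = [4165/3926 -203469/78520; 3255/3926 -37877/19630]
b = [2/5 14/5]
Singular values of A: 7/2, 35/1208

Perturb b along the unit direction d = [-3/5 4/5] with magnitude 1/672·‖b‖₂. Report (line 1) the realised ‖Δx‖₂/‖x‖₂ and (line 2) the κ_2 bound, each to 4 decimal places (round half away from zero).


0.0021
0.1798

from the listed singular values, σ₁ = 7/2, σ_n = 35/1208
condition number: (7/2) ÷ (35/1208) = 120.8000
worst-case relative error ≤ 120.8000 × 1/672 = 0.1798
solve Ax = b  →  x = [63.9385 26.0220]
‖b‖ = 2.8284, ‖x‖ = 69.0309
with δb = [-0.0025 0.0034], A·Δx = δb → ‖Δx‖ = 0.1453
realised ‖Δx‖/‖x‖ = 0.0021
so the bound overstates the realised error by a factor of ≈ 85.4214 (computed from the unrounded values)


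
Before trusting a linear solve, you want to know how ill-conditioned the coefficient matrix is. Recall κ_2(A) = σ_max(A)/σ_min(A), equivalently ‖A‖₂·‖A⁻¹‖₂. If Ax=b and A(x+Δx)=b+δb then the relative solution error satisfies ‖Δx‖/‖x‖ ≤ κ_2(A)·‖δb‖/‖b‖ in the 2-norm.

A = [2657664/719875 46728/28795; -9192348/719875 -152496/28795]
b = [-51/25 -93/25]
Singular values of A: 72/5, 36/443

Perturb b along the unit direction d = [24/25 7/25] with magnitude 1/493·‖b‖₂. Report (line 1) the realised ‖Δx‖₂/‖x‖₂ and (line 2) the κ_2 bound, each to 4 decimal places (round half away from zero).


0.0029
0.3594

from the listed singular values, σ₁ = 72/5, σ_n = 36/443
κ_2(A) = (72/5) / (36/443) = 177.2000
κ_2(A)·‖δb‖/‖b‖ = 0.3594
solve Ax = b  →  x = [14.3910 -33.9968]
‖b‖ = 4.2426, ‖x‖ = 36.9173
Δx = A⁻¹·δb where δb = 1/493·4.2426·d; ‖Δx‖ = 0.1059
dividing the unrounded norms, ‖Δx‖/‖x‖ = 0.0029
so the bound overstates the realised error by a factor of ≈ 125.3013 (computed from the unrounded values)


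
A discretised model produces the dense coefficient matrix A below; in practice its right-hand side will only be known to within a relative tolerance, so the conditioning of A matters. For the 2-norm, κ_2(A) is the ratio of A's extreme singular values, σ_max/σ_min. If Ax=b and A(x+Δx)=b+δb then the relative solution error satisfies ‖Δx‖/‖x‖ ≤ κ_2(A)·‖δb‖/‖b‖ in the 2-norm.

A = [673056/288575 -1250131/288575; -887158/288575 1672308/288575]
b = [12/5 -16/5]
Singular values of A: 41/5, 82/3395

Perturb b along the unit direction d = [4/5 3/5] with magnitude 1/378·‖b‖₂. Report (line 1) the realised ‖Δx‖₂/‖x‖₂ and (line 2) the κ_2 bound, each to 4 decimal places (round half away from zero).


0.8981
0.8981

largest singular value 41/5, smallest 82/3395
κ_2(A) = (41/5) / (82/3395) = 339.5000
perturbation bound = 339.5000·1/378 = 0.8981
solve Ax = b  →  x = [0.2296 -0.4304]
‖b‖ = 4.0000, ‖x‖ = 0.4878
δb = ε·‖b‖·d = [0.0085 0.0063]; solving A·Δx = δb gives ‖Δx‖ = 0.4381
dividing the unrounded norms, ‖Δx‖/‖x‖ = 0.8981
realised/bound = 1 exactly: the bound is attained for this b and d


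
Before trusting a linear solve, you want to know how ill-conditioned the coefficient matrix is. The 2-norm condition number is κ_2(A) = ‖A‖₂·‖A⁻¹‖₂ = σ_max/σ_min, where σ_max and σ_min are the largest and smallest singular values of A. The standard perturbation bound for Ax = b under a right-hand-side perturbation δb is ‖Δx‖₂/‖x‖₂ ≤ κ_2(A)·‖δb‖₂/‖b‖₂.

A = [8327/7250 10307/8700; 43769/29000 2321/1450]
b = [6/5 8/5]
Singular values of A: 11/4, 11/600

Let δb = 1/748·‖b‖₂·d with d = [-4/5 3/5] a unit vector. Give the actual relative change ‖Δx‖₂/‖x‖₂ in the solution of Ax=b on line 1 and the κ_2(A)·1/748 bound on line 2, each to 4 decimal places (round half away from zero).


0.2005
0.2005

from the listed singular values, σ₁ = 11/4, σ_n = 11/600
κ = σ_max/σ_min = (11/4)/(11/600) = 150.0000
bound on ‖Δx‖/‖x‖: κ·ε = 150.0000·1/748 = 0.2005
solve Ax = b  →  x = [0.5016 0.5266]
‖b‖ = 2.0000, ‖x‖ = 0.7273
δb = ε·‖b‖·d = [-0.0021 0.0016]; solving A·Δx = δb gives ‖Δx‖ = 0.1458
realised ‖Δx‖/‖x‖ = 0.2005
tightness: 0.2005 against a bound of 0.2005; the bound is attained (ratio 1)


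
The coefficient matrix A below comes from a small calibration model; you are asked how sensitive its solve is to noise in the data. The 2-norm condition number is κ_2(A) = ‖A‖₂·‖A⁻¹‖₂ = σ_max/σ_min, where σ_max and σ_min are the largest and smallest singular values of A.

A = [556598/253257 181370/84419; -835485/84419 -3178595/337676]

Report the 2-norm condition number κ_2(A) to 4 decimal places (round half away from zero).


M = AᵀA = [3921545509/38155329 4979658565/50873772; 4979658565/50873772 6323490425/67831696]. tr(M)=142278409/725904, det(M)=60025/181476
eigenvalues of AᵀA: λ = (tr ± √(tr²−4·det))/2 = 196, 1225/725904
so κ_2 = √(196 / (1225/725904)) = 340.8000

340.8000


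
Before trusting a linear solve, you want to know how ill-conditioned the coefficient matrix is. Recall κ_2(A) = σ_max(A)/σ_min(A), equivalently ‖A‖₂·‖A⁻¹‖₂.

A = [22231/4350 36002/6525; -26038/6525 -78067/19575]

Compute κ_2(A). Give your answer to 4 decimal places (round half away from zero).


54.0000

AᵀA = [286394641/6812100 9014929/204363; 9014929/204363 710390101/15327225]; tr = 6443653/72900, det = 4879681/1822500
eigenvalues of AᵀA: λ = (tr ± √(tr²−4·det))/2 = 2209/25, 2209/72900
κ_2(A) = √(λ_max/λ_min) = √((2209/25) / (2209/72900)) = 54.0000


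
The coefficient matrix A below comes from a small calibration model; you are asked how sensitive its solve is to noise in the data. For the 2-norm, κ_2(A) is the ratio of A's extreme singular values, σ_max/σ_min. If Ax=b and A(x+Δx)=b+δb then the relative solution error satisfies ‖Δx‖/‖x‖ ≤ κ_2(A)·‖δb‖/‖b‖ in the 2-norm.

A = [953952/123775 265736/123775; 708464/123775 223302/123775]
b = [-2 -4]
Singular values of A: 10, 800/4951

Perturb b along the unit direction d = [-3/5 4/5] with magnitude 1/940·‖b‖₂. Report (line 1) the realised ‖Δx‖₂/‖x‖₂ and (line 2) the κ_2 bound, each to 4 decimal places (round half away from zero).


largest singular value 10, smallest 800/4951
κ_2(A) = 10 / (800/4951) = 61.8875
perturbation bound = 61.8875·1/940 = 0.0658
solve Ax = b  →  x = [3.0817 -11.9944]
2-norm of b is 4.4721; of x, 12.3840
δb = ε·‖b‖·d = [-0.0029 0.0038]; solving A·Δx = δb gives ‖Δx‖ = 0.0294
realised ‖Δx‖/‖x‖ = 0.0024
tightness: 0.0024 against a bound of 0.0658 (unrounded ratio ≈ 0.0361)

0.0024
0.0658


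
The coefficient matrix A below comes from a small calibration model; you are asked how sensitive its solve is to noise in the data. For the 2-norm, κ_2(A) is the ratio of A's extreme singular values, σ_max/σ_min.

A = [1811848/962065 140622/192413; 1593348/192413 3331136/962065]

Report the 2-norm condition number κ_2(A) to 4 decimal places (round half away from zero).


180.5000

form AᵀA = [39709541584/550606225 3309009264/110121245; 3309009264/110121245 6895199716/550606225] with trace 11030708/130321 and determinant 17909824/81450625
solving λ² − 11030708/130321·λ + 17909824/81450625 = 0 gives λ = 2116/25, 8464/3258025
κ = σ_max/σ_min = (46/5)/(92/1805) = 180.5000


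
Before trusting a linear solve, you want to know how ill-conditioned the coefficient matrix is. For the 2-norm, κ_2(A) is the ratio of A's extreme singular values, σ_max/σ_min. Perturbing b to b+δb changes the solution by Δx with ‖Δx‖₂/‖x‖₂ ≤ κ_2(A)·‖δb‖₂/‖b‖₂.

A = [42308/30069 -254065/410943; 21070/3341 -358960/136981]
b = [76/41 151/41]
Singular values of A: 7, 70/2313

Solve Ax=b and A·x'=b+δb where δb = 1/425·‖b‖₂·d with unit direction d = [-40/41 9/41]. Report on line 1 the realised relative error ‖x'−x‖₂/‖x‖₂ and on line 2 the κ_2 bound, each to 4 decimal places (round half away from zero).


0.0097
0.5442

largest singular value 7, smallest 70/2313
κ = σ_max/σ_min = 7/(70/2313) = 231.3000
κ_2(A)·‖δb‖/‖b‖ = 0.5442
solve Ax = b  →  x = [-12.1813 -30.7209]
‖b‖ = 4.1231, ‖x‖ = 33.0478
re-solving with b+δb shifts x by Δx of norm 0.3206
dividing the unrounded norms, ‖Δx‖/‖x‖ = 0.0097
realised/bound (from unrounded values) ≈ 0.0178


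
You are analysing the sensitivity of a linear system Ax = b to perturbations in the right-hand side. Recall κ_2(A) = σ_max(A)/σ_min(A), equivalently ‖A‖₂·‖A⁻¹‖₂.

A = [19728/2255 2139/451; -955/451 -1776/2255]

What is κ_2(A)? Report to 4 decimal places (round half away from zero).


form AᵀA = [245089/3025 26112/605; 26112/605 69921/3025] with trace 63002/605 and determinant 751689/75625
λ_max, λ_min = (63002/605 ± √98867482624/9150625)/2 = 2601/25, 289/3025
σ_max=√(2601/25)=(51/5), σ_min=√(289/3025)=(17/55) → κ = 33.0000

33.0000


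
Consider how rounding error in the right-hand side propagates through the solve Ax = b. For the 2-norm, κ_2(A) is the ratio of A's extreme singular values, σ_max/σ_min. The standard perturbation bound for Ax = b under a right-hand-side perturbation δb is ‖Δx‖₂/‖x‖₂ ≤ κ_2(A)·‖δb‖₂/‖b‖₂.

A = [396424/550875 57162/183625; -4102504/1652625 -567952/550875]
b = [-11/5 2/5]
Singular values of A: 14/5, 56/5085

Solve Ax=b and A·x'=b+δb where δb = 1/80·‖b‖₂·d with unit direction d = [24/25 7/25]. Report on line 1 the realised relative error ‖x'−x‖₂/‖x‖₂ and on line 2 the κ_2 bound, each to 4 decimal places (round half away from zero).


σ_max = 14/5, σ_min = 56/5085
condition number: (14/5) ÷ (56/5085) = 254.2500
κ_2(A)·‖δb‖/‖b‖ = 3.1781
solve Ax = b  →  x = [69.5192 -167.7747]
2-norm of b is 2.2361; of x, 181.6075
re-solving with b+δb shifts x by Δx of norm 2.5380
realised ‖Δx‖/‖x‖ = 0.0140
realised/bound (from unrounded values) ≈ 0.0044

0.0140
3.1781


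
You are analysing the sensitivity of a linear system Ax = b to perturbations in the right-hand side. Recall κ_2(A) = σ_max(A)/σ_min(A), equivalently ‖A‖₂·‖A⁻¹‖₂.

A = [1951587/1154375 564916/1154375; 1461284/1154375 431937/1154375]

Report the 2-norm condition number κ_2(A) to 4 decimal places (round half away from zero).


369.4000

AᵀA = [237761709889/53303265625 69346613952/53303265625; 69346613952/53303265625 20227986361/53303265625]; tr = 412783514/85285225, det = 14641/85285225
char-poly roots: 121/25 and 121/3411409
κ_2(A) = √(λ_max/λ_min) = √((121/25) / (121/3411409)) = 369.4000


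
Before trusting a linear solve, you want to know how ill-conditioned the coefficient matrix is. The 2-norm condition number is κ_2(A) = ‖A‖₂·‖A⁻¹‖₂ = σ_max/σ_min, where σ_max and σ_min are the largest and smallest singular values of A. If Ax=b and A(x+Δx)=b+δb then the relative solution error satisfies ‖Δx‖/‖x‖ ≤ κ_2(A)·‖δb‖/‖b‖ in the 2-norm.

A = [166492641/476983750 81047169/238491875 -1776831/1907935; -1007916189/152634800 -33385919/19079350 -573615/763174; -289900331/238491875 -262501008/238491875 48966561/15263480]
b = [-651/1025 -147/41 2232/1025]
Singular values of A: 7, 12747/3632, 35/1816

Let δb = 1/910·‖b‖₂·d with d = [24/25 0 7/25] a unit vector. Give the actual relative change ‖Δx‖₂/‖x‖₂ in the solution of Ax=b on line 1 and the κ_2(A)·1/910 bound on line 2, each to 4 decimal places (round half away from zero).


0.2530
0.3991

largest singular value 7, smallest 35/1816
condition number: 7 ÷ (35/1816) = 363.2000
worst-case relative error ≤ 363.2000 × 1/910 = 0.3991
solve Ax = b  →  x = [0.4640 -0.0601 0.8339]
2-norm of b is 4.2426; of x, 0.9562
re-solving with b+δb shifts x by Δx of norm 0.2419
relative error = 0.2530
so the bound overstates the realised error by a factor of ≈ 1.5777 (computed from the unrounded values)


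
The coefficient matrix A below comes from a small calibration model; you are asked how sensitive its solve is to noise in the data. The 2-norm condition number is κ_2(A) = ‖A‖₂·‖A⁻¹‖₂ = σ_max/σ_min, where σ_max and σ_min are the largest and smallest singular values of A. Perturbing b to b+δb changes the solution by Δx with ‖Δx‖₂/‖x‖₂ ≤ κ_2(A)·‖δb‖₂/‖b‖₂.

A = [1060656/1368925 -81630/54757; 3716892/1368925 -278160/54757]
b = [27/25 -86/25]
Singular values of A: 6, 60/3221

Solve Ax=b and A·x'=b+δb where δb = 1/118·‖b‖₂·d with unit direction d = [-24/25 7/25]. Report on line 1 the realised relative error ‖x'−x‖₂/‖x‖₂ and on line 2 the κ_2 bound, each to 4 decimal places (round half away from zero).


0.0153
2.7297

σ_max = 6, σ_min = 60/3221
κ_2(A) = 6 / (60/3221) = 322.1000
worst-case relative error ≤ 322.1000 × 1/118 = 2.7297
solve Ax = b  →  x = [-94.9706 -50.0843]
‖b‖ = 3.6056, ‖x‖ = 107.3678
Δx = A⁻¹·δb where δb = 1/118·3.6056·d; ‖Δx‖ = 1.6403
relative error = 0.0153
tightness: 0.0153 against a bound of 2.7297 (unrounded ratio ≈ 0.0056)


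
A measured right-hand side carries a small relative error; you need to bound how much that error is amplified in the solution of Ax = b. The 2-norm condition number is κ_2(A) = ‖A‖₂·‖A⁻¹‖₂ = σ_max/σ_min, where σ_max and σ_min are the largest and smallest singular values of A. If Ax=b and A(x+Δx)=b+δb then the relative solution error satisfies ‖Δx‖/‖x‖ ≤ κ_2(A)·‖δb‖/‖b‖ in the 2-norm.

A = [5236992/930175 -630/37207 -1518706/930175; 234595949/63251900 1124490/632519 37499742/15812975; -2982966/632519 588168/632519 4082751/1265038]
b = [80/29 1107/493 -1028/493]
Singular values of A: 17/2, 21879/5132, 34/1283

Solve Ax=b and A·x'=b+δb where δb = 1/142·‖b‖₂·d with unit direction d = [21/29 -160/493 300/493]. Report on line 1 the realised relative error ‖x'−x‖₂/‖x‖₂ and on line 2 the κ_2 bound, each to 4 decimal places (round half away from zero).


from the listed singular values, σ₁ = 17/2, σ_n = 34/1283
condition number: (17/2) ÷ (34/1283) = 320.7500
bound on ‖Δx‖/‖x‖: κ·ε = 320.7500·1/142 = 2.2588
solve Ax = b  →  x = [0.5097 0.1104 0.0669]
2-norm of b is 4.1231; of x, 0.5258
with δb = [0.0210 -0.0094 0.0177], A·Δx = δb → ‖Δx‖ = 1.0957
realised ‖Δx‖/‖x‖ = 2.0838
tightness: 2.0838 against a bound of 2.2588 (unrounded ratio ≈ 0.9225)

2.0838
2.2588


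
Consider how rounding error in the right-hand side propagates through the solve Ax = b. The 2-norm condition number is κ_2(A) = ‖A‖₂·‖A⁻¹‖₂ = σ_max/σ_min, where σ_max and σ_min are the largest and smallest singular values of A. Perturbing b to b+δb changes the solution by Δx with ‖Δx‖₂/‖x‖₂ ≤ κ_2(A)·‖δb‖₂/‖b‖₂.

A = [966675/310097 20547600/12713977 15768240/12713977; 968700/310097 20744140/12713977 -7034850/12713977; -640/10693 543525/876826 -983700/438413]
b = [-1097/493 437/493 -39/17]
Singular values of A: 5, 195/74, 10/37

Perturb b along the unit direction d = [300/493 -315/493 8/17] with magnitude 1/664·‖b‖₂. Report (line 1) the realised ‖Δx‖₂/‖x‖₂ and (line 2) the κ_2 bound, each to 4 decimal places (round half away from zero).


0.0017
0.0279

from the listed singular values, σ₁ = 5, σ_n = 10/37
condition number: 5 ÷ (10/37) = 18.5000
worst-case relative error ≤ 18.5000 × 1/664 = 0.0279
solve Ax = b  →  x = [5.0471 -9.7304 -1.8004]
‖b‖ = 3.3166, ‖x‖ = 11.1083
with δb = [0.0030 -0.0032 0.0024], A·Δx = δb → ‖Δx‖ = 0.0185
realised ‖Δx‖/‖x‖ = 0.0017
realised/bound (from unrounded values) ≈ 0.0597


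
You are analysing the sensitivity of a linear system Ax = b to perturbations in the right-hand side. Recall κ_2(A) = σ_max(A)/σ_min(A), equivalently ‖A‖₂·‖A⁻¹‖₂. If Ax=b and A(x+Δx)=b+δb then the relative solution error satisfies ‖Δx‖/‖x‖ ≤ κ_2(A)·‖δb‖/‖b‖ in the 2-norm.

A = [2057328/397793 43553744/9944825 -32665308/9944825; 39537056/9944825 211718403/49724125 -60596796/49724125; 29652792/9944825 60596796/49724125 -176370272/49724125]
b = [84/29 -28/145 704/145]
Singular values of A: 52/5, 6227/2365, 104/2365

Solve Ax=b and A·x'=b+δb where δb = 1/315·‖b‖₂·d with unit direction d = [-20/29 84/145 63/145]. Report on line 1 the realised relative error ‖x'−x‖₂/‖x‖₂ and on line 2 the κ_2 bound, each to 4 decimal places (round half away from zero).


largest singular value 52/5, smallest 104/2365
condition number: (52/5) ÷ (104/2365) = 236.5000
worst-case relative error ≤ 236.5000 × 1/315 = 0.7508
solve Ax = b  →  x = [0.2653 -0.6887 -1.3825]
‖b‖ = 5.6569, ‖x‖ = 1.5671
re-solving with b+δb shifts x by Δx of norm 0.4084
realised ‖Δx‖/‖x‖ = 0.2606
realised/bound (from unrounded values) ≈ 0.3471

0.2606
0.7508


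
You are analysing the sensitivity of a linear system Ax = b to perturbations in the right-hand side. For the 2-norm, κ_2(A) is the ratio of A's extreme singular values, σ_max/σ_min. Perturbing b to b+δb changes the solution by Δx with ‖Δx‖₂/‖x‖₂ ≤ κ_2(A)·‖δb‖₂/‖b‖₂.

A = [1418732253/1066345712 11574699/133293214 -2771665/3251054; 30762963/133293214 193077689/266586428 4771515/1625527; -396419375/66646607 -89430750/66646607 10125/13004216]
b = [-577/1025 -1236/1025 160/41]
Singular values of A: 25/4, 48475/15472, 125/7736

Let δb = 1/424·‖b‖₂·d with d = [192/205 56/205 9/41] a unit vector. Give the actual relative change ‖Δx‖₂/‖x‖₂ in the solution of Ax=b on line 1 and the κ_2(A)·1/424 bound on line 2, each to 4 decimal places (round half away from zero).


σ_max = 25/4, σ_min = 125/7736
κ_2(A) = (25/4) / (125/7736) = 386.8000
worst-case relative error ≤ 386.8000 × 1/424 = 0.9123
solve Ax = b  →  x = [-0.6090 -0.2088 -0.3114]
‖b‖₂ = 4.1231 and ‖x‖₂ = 0.7152
Δx = A⁻¹·δb where δb = 1/424·4.1231·d; ‖Δx‖ = 0.6018
relative error = 0.8415
realised/bound (from unrounded values) ≈ 0.9224

0.8415
0.9123


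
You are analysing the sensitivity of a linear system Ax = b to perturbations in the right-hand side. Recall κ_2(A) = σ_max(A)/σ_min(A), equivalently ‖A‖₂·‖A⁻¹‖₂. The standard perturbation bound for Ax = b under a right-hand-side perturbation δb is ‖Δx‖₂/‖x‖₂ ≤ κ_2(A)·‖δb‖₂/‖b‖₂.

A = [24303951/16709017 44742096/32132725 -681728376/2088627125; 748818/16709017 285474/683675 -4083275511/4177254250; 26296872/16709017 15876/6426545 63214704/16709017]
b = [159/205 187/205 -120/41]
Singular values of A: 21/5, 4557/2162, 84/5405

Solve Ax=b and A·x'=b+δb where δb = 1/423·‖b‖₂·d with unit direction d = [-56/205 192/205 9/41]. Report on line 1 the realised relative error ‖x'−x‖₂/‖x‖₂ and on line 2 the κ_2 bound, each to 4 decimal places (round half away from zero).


0.5610
0.6389

largest singular value 21/5, smallest 84/5405
κ = σ_max/σ_min = (21/5)/(84/5405) = 270.2500
worst-case relative error ≤ 270.2500 × 1/423 = 0.6389
solve Ax = b  →  x = [0.0424 0.3272 -0.7915]
‖b‖ = 3.1623, ‖x‖ = 0.8575
re-solving with b+δb shifts x by Δx of norm 0.4810
relative error = 0.5610
so the bound overstates the realised error by a factor of ≈ 1.1389 (computed from the unrounded values)


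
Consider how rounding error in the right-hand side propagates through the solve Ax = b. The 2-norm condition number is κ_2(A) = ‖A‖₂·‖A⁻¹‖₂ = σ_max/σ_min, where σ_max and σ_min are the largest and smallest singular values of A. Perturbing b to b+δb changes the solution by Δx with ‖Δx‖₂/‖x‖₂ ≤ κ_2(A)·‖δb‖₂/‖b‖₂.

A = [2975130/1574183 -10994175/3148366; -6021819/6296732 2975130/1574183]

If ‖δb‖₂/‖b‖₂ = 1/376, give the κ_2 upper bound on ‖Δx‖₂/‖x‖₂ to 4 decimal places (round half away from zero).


0.2318

form AᵀA = [615517925049/137193196816 -144176287365/17149149602; -144176287365/17149149602 540752519025/34298299204] with trace 9614283741/474716944 and determinant 102515625/1898867776
char-poly roots: 81/4 and 1265625/474716944
so κ_2 = √((81/4) / (1265625/474716944)) = 87.1520
bound on ‖Δx‖/‖x‖: κ·ε = 87.1520·1/376 = 0.2318


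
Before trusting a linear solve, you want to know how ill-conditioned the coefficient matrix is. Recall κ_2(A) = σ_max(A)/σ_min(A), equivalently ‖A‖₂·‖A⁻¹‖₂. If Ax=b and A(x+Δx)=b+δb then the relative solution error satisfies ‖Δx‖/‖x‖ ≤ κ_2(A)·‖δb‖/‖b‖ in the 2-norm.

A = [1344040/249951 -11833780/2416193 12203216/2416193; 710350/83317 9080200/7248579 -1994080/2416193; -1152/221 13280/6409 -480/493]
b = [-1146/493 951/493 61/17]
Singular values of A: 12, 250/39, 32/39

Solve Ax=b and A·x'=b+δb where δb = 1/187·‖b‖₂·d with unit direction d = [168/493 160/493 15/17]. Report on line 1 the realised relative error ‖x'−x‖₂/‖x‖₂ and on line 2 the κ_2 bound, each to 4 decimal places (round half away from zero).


from the listed singular values, σ₁ = 12, σ_n = 32/39
condition number: 12 ÷ (32/39) = 14.6250
perturbation bound = 14.6250·1/187 = 0.0782
solve Ax = b  →  x = [0.0262 2.8808 2.3055]
‖b‖ = 4.6904, ‖x‖ = 3.6898
with δb = [0.0085 0.0081 0.0221], A·Δx = δb → ‖Δx‖ = 0.0306
relative error = 0.0083
realised/bound (from unrounded values) ≈ 0.1059

0.0083
0.0782


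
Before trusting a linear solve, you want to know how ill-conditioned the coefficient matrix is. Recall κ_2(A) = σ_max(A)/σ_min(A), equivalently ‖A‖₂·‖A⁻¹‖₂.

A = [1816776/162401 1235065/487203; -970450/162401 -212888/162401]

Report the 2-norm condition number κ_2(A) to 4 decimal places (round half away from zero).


form AᵀA = [358042724/2225849 80558920/2225849; 80558920/2225849 163159529/20032641] with trace 82574245/488601 and determinant 114244/488601
λ_max, λ_min = (82574245/488601 ± √6818282658389449/238730937201)/2 = 169, 676/488601
σ_max=√169=13, σ_min=√(676/488601)=(26/699) → κ = 349.5000

349.5000


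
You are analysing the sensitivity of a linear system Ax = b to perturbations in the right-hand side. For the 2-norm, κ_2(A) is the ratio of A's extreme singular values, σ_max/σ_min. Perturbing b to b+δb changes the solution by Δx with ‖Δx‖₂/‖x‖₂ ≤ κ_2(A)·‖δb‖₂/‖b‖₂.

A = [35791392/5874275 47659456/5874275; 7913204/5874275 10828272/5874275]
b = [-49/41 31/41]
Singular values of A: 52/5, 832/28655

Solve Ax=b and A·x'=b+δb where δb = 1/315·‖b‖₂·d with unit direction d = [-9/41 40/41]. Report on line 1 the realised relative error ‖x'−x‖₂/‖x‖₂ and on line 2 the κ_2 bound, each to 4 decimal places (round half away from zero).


0.0045
1.1371

σ_max = 52/5, σ_min = 832/28655
κ = σ_max/σ_min = (52/5)/(832/28655) = 358.1875
bound on ‖Δx‖/‖x‖: κ·ε = 358.1875·1/315 = 1.1371
solve Ax = b  →  x = [-27.6106 20.5877]
‖b‖₂ = 1.4142 and ‖x‖₂ = 34.4412
Δx = A⁻¹·δb where δb = 1/315·1.4142·d; ‖Δx‖ = 0.1546
realised ‖Δx‖/‖x‖ = 0.0045
realised/bound (from unrounded values) ≈ 0.0039


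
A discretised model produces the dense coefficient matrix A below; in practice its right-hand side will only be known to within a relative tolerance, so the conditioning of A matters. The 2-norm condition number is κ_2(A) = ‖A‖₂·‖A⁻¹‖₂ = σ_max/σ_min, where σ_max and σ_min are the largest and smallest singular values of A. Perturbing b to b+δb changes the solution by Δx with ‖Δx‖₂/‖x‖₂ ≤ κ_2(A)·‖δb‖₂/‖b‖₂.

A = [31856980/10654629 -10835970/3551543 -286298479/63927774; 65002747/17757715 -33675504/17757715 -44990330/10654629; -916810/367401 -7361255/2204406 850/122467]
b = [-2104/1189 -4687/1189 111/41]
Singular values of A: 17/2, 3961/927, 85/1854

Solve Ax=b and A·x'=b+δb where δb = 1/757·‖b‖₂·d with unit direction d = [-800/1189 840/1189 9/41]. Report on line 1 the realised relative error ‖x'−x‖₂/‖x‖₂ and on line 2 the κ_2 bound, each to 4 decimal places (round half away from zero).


0.0067
0.2449

σ_max = 17/2, σ_min = 85/1854
κ = σ_max/σ_min = (17/2)/(85/1854) = 185.4000
κ_2(A)·‖δb‖/‖b‖ = 0.2449
solve Ax = b  →  x = [-13.3167 9.1099 -14.7018]
‖b‖₂ = 5.0990 and ‖x‖₂ = 21.8281
Δx = A⁻¹·δb where δb = 1/757·5.0990·d; ‖Δx‖ = 0.1469
dividing the unrounded norms, ‖Δx‖/‖x‖ = 0.0067
tightness: 0.0067 against a bound of 0.2449 (unrounded ratio ≈ 0.0275)


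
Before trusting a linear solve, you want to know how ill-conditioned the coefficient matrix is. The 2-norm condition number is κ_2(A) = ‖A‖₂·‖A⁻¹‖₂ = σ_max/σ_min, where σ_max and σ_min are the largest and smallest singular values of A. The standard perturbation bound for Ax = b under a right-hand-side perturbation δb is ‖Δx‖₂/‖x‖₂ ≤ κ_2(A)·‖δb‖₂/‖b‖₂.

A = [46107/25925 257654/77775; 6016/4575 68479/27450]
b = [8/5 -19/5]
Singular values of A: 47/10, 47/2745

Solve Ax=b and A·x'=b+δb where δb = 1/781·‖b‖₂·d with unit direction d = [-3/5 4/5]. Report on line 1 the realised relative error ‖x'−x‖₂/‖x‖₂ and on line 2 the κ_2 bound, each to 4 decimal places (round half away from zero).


0.0013
0.3515

from the listed singular values, σ₁ = 47/10, σ_n = 47/2745
κ_2(A) = (47/10) / (47/2745) = 274.5000
κ_2(A)·‖δb‖/‖b‖ = 0.3515
solve Ax = b  →  x = [206.0325 -110.1252]
2-norm of b is 4.1231; of x, 233.6171
Δx = A⁻¹·δb where δb = 1/781·4.1231·d; ‖Δx‖ = 0.3083
realised ‖Δx‖/‖x‖ = 0.0013
so the bound overstates the realised error by a factor of ≈ 266.3042 (computed from the unrounded values)
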